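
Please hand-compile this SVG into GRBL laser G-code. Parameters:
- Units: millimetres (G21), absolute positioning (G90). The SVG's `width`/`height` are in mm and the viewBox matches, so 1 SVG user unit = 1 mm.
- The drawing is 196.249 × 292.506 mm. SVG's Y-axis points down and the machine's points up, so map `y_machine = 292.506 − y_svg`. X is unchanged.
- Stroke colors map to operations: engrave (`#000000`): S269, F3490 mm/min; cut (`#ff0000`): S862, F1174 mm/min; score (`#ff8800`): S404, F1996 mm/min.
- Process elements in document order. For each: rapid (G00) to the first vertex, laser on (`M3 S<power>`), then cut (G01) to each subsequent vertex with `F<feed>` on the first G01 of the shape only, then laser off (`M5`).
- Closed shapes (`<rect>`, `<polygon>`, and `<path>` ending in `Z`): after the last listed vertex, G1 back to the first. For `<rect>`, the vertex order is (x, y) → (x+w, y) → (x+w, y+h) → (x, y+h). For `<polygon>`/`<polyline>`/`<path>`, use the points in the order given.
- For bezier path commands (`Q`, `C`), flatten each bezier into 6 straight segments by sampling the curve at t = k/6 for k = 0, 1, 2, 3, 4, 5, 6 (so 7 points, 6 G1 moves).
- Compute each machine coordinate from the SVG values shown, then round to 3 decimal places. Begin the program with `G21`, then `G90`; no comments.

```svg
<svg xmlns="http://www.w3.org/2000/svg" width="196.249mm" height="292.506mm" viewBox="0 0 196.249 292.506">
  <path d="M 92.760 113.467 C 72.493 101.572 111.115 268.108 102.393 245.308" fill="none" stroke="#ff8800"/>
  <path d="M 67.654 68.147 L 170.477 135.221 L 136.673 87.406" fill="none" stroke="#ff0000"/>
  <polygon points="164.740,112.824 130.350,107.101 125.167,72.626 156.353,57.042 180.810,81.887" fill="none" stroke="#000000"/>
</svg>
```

G21
G90
G00 X92.760 Y179.039
M3 S404
G01 X87.042 Y171.820 F1996
G01 X88.188 Y145.078
G01 X93.247 Y109.029
G01 X99.268 Y73.889
G01 X103.300 Y49.873
G01 X102.393 Y47.198
M5
G00 X67.654 Y224.359
M3 S862
G01 X170.477 Y157.285 F1174
G01 X136.673 Y205.100
M5
G00 X164.740 Y179.682
M3 S269
G01 X130.350 Y185.405 F3490
G01 X125.167 Y219.880
G01 X156.353 Y235.464
G01 X180.810 Y210.619
G01 X164.740 Y179.682
M5

viewBox `0 0 196.249 292.506` with mm width/height → 1 unit = 1 mm. Flip: y_m = 292.506 − y_svg.

**Shape 1** — `<path>` cubic bezier, stroke `#ff8800` → score (S404, F1996). Control points (SVG): P0=(92.760,113.467), P1=(72.493,101.572), P2=(111.115,268.108), P3=(102.393,245.308); sampled at t=k/6. Machine vertices: (92.760,179.039) → (87.042,171.820) → (88.188,145.078) → (93.247,109.029) → (99.268,73.889) → (103.300,49.873) → (102.393,47.198). Open path.

**Shape 2** — `<path>` open polyline, stroke `#ff0000` → cut (S862, F1174). Machine vertices: (67.654,224.359) → (170.477,157.285) → (136.673,205.100). Open path.

**Shape 3** — `<polygon>` regular polygon, stroke `#000000` → engrave (S269, F3490). Machine vertices: (164.740,179.682) → (130.350,185.405) → (125.167,219.880) → (156.353,235.464) → (180.810,210.619) → (164.740,179.682). Closed: final G1 returns to the first vertex.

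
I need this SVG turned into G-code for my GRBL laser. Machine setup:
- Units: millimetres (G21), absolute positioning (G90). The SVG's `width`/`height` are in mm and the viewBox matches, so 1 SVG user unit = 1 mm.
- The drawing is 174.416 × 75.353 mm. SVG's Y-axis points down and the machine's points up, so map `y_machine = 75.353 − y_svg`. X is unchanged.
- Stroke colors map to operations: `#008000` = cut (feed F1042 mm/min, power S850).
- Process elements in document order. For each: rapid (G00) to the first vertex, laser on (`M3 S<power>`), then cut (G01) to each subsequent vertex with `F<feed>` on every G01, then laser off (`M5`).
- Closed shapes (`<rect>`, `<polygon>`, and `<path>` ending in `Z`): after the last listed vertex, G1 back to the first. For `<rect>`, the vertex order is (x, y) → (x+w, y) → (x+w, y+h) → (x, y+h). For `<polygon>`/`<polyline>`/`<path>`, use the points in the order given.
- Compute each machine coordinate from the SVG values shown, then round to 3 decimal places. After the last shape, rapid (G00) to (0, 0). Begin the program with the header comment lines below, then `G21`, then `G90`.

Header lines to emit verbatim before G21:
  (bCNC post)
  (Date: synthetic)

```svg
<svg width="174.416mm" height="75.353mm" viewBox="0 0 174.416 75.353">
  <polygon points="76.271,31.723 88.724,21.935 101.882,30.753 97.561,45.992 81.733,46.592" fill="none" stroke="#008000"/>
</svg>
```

(bCNC post)
(Date: synthetic)
G21
G90
G00 X76.271 Y43.630
M3 S850
G01 X88.724 Y53.418 F1042
G01 X101.882 Y44.600 F1042
G01 X97.561 Y29.361 F1042
G01 X81.733 Y28.761 F1042
G01 X76.271 Y43.630 F1042
M5
G00 X0.000 Y0.000

1 u = 1 mm; y_m = 75.353 − y.

[1] `<polygon>` regular polygon, #008000→cut S850 F1042: (76.271,43.630) → (88.724,53.418) → (101.882,44.600) → (97.561,29.361) → (81.733,28.761) → (76.271,43.630) (closed)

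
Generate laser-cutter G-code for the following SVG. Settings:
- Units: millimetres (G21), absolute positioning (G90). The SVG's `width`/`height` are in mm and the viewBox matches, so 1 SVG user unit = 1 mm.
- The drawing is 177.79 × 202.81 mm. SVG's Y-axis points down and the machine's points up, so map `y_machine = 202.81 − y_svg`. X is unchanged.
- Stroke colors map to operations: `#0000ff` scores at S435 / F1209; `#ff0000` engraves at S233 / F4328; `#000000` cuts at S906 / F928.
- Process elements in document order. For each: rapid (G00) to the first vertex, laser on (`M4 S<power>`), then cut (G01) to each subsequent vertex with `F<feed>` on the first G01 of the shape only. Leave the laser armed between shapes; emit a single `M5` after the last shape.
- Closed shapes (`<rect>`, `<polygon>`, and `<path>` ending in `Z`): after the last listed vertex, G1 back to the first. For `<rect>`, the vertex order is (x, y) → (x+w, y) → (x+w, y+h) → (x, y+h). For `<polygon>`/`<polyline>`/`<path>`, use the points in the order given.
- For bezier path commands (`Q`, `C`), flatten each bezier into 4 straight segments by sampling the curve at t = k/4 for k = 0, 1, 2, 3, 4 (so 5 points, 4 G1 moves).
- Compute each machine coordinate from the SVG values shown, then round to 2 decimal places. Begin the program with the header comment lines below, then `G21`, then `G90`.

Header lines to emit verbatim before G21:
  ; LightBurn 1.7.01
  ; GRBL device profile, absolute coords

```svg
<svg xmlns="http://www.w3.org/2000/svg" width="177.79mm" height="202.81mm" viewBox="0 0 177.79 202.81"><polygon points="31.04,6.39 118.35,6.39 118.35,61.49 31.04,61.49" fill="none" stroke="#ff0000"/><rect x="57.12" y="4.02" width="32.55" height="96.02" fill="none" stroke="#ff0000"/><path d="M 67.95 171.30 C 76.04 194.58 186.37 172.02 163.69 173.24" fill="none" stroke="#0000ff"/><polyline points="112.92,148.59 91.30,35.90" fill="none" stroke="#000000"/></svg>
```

; LightBurn 1.7.01
; GRBL device profile, absolute coords
G21
G90
G00 X31.04 Y196.42
M4 S233
G01 X118.35 Y196.42 F4328
G01 X118.35 Y141.32
G01 X31.04 Y141.32
G01 X31.04 Y196.42
G00 X57.12 Y198.79
M4 S233
G01 X89.67 Y198.79 F4328
G01 X89.67 Y102.77
G01 X57.12 Y102.77
G01 X57.12 Y198.79
G00 X67.95 Y31.51
M4 S435
G01 X89.51 Y21.56 F1209
G01 X127.36 Y22.27
G01 X159.44 Y27.11
G01 X163.69 Y29.57
G00 X112.92 Y54.22
M4 S906
G01 X91.30 Y166.91 F928
M5

viewBox `0 0 177.79 202.81` with mm width/height → 1 unit = 1 mm. Flip: y_m = 202.81 − y_svg.

**Shape 1** — `<polygon>` rectangle, stroke `#ff0000` → engrave (S233, F4328). Machine vertices: (31.04,196.42) → (118.35,196.42) → (118.35,141.32) → (31.04,141.32) → (31.04,196.42). Closed: final G1 returns to the first vertex.

**Shape 2** — `<rect>` rectangle, stroke `#ff0000` → engrave (S233, F4328). Machine vertices: (57.12,198.79) → (89.67,198.79) → (89.67,102.77) → (57.12,102.77) → (57.12,198.79). Closed: final G1 returns to the first vertex.

**Shape 3** — `<path>` cubic bezier, stroke `#0000ff` → score (S435, F1209). Control points (SVG): P0=(67.95,171.30), P1=(76.04,194.58), P2=(186.37,172.02), P3=(163.69,173.24); sampled at t=k/4. Machine vertices: (67.95,31.51) → (89.51,21.56) → (127.36,22.27) → (159.44,27.11) → (163.69,29.57). Open path.

**Shape 4** — `<polyline>` line segment, stroke `#000000` → cut (S906, F928). Machine vertices: (112.92,54.22) → (91.30,166.91). Open path.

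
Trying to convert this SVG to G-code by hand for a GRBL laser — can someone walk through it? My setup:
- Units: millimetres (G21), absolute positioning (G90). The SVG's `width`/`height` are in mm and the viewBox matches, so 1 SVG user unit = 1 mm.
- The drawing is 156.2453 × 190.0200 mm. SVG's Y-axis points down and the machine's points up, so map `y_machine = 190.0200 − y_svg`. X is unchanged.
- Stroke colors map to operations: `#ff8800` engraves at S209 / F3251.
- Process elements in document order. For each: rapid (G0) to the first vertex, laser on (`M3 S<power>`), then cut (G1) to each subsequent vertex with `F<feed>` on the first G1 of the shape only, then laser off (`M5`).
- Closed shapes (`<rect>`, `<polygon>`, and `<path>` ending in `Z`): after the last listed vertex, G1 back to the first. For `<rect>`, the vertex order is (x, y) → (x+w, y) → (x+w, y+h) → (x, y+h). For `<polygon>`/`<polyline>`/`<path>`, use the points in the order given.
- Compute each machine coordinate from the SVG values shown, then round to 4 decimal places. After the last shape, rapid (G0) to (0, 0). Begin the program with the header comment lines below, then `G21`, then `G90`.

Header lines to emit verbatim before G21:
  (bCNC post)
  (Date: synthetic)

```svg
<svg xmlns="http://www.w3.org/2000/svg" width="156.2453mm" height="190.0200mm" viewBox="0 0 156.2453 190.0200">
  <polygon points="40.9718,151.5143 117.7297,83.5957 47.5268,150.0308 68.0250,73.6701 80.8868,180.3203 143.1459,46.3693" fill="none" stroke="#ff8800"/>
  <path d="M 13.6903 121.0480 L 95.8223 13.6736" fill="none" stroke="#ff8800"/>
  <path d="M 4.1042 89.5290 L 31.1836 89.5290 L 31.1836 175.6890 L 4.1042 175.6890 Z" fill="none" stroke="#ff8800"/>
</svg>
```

viewBox `0 0 156.2453 190.0200` with mm width/height → 1 unit = 1 mm. Flip: y_m = 190.0200 − y_svg.

**Shape 1** — `<polygon>` closed polygon, stroke `#ff8800` → engrave (S209, F3251). Machine vertices: (40.9718,38.5057) → (117.7297,106.4243) → (47.5268,39.9892) → (68.0250,116.3499) → (80.8868,9.6997) → (143.1459,143.6507) → (40.9718,38.5057). Closed: final G1 returns to the first vertex.

**Shape 2** — `<path>` line segment, stroke `#ff8800` → engrave (S209, F3251). Machine vertices: (13.6903,68.9720) → (95.8223,176.3464). Open path.

**Shape 3** — `<path>` rectangle, stroke `#ff8800` → engrave (S209, F3251). Machine vertices: (4.1042,100.4910) → (31.1836,100.4910) → (31.1836,14.3310) → (4.1042,14.3310) → (4.1042,100.4910). Closed: final G1 returns to the first vertex.

(bCNC post)
(Date: synthetic)
G21
G90
G0 X40.9718 Y38.5057
M3 S209
G1 X117.7297 Y106.4243 F3251
G1 X47.5268 Y39.9892
G1 X68.0250 Y116.3499
G1 X80.8868 Y9.6997
G1 X143.1459 Y143.6507
G1 X40.9718 Y38.5057
M5
G0 X13.6903 Y68.9720
M3 S209
G1 X95.8223 Y176.3464 F3251
M5
G0 X4.1042 Y100.4910
M3 S209
G1 X31.1836 Y100.4910 F3251
G1 X31.1836 Y14.3310
G1 X4.1042 Y14.3310
G1 X4.1042 Y100.4910
M5
G0 X0.0000 Y0.0000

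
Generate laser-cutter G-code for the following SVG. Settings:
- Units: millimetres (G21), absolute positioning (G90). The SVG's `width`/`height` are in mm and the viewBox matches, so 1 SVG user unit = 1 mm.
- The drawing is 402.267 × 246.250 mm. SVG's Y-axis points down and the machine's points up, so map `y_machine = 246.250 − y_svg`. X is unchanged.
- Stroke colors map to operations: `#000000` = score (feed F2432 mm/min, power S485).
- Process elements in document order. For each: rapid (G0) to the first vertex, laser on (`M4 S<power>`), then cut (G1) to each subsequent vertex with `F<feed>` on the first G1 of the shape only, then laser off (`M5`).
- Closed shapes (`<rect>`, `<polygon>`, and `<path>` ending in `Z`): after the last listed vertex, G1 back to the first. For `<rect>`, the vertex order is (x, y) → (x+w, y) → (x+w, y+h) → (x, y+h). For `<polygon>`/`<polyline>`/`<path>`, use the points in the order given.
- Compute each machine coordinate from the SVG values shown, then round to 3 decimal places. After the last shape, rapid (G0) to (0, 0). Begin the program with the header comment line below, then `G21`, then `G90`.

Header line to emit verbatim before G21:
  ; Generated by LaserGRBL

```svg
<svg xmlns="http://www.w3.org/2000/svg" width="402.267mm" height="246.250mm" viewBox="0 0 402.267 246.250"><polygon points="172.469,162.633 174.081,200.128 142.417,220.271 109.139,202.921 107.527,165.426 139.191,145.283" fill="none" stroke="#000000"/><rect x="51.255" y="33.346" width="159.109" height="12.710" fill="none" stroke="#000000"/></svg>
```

1 u = 1 mm; y_m = 246.250 − y.

[1] `<polygon>` regular polygon, #000000→score S485 F2432: (172.469,83.617) → (174.081,46.122) → (142.417,25.979) → (109.139,43.329) → (107.527,80.824) → (139.191,100.967) → (172.469,83.617) (closed)

[2] `<rect>` rectangle, #000000→score S485 F2432: (51.255,212.904) → (210.364,212.904) → (210.364,200.194) → (51.255,200.194) → (51.255,212.904) (closed)

; Generated by LaserGRBL
G21
G90
G0 X172.469 Y83.617
M4 S485
G1 X174.081 Y46.122 F2432
G1 X142.417 Y25.979
G1 X109.139 Y43.329
G1 X107.527 Y80.824
G1 X139.191 Y100.967
G1 X172.469 Y83.617
M5
G0 X51.255 Y212.904
M4 S485
G1 X210.364 Y212.904 F2432
G1 X210.364 Y200.194
G1 X51.255 Y200.194
G1 X51.255 Y212.904
M5
G0 X0.000 Y0.000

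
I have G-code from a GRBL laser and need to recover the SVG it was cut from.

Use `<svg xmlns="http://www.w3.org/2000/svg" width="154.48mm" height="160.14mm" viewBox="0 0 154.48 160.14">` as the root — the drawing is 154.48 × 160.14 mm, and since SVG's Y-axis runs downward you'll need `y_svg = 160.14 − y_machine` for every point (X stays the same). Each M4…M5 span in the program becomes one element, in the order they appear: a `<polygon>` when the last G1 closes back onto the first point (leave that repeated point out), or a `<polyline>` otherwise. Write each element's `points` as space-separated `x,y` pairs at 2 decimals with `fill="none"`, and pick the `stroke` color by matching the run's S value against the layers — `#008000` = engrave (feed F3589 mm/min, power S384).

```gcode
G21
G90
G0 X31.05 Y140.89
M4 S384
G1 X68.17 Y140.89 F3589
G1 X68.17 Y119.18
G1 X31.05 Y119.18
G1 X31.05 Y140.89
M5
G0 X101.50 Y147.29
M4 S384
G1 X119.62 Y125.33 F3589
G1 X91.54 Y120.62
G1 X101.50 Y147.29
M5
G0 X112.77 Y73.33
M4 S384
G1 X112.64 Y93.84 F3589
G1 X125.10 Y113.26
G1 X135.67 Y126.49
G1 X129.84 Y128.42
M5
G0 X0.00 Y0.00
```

<svg xmlns="http://www.w3.org/2000/svg" width="154.48mm" height="160.14mm" viewBox="0 0 154.48 160.14">
  <polygon points="31.05,19.25 68.17,19.25 68.17,40.96 31.05,40.96" fill="none" stroke="#008000"/>
  <polygon points="101.50,12.85 119.62,34.81 91.54,39.52" fill="none" stroke="#008000"/>
  <polyline points="112.77,86.81 112.64,66.30 125.10,46.88 135.67,33.65 129.84,31.72" fill="none" stroke="#008000"/>
</svg>

Each laser-on run becomes one SVG element. Flip Y back into SVG space with y_svg = 160.14 − y_machine. Every run uses S384, so all elements get stroke `#008000` (engrave).

Run 1: The run returns to its start, so emit a `<polygon>` with points (Y-flipped): 31.05,19.25 68.17,19.25 68.17,40.96 31.05,40.96.

Run 2: The run returns to its start, so emit a `<polygon>` with points (Y-flipped): 101.50,12.85 119.62,34.81 91.54,39.52.

Run 3: The run is open, so emit a `<polyline>` with points (Y-flipped): 112.77,86.81 112.64,66.30 125.10,46.88 135.67,33.65 129.84,31.72.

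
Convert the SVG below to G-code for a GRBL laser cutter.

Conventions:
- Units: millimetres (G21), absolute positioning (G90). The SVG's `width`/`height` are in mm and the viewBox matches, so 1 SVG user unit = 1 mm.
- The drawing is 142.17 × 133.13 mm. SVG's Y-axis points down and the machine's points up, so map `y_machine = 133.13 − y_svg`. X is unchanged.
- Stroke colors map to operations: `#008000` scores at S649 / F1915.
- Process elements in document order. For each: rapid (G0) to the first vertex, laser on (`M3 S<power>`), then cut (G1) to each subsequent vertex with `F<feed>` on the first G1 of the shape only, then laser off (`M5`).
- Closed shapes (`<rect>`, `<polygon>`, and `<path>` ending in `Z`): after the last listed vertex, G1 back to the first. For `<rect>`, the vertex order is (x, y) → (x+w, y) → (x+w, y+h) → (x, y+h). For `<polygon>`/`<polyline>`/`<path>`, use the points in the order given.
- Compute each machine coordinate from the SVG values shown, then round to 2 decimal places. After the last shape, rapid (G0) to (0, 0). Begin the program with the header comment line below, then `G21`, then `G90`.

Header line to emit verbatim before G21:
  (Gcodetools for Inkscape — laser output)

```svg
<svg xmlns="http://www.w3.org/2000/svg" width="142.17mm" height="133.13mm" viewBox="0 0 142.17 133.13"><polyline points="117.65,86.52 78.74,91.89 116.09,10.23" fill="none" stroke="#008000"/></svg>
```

viewBox `0 0 142.17 133.13` with mm width/height → 1 unit = 1 mm. Flip: y_m = 133.13 − y_svg.

**Shape 1** — `<polyline>` open polyline, stroke `#008000` → score (S649, F1915). Machine vertices: (117.65,46.61) → (78.74,41.24) → (116.09,122.90). Open path.

(Gcodetools for Inkscape — laser output)
G21
G90
G0 X117.65 Y46.61
M3 S649
G1 X78.74 Y41.24 F1915
G1 X116.09 Y122.90
M5
G0 X0.00 Y0.00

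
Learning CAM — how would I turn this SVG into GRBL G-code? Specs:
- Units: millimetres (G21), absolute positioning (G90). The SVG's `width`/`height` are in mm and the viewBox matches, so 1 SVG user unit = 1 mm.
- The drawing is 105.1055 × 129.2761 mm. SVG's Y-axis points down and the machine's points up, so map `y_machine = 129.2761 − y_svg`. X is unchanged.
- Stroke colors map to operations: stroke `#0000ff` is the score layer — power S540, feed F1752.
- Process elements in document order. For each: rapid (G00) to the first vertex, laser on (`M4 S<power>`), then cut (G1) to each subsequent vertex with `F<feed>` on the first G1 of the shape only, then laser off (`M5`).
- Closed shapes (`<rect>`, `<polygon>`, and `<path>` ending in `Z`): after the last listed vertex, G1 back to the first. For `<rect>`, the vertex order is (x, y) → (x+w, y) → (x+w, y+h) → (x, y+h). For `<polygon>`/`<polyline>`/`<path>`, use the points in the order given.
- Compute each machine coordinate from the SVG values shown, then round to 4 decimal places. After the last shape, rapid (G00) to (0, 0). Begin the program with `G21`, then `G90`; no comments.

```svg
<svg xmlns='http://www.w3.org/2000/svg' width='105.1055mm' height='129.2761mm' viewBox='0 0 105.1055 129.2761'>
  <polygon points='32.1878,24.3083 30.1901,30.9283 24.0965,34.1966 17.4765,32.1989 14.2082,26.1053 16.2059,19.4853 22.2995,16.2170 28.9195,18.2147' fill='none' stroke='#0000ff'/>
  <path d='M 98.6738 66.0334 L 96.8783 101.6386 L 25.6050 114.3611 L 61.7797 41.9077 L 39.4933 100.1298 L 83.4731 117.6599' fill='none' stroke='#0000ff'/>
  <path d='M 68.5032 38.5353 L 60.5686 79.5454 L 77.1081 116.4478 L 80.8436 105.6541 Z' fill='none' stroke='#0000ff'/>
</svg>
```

G21
G90
G00 X32.1878 Y104.9678
M4 S540
G1 X30.1901 Y98.3478 F1752
G1 X24.0965 Y95.0795
G1 X17.4765 Y97.0772
G1 X14.2082 Y103.1708
G1 X16.2059 Y109.7908
G1 X22.2995 Y113.0591
G1 X28.9195 Y111.0614
G1 X32.1878 Y104.9678
M5
G00 X98.6738 Y63.2427
M4 S540
G1 X96.8783 Y27.6375 F1752
G1 X25.6050 Y14.9150
G1 X61.7797 Y87.3684
G1 X39.4933 Y29.1463
G1 X83.4731 Y11.6162
M5
G00 X68.5032 Y90.7408
M4 S540
G1 X60.5686 Y49.7307 F1752
G1 X77.1081 Y12.8283
G1 X80.8436 Y23.6220
G1 X68.5032 Y90.7408
M5
G00 X0.0000 Y0.0000

1 u = 1 mm; y_m = 129.2761 − y.

[1] `<polygon>` regular polygon, #0000ff→score S540 F1752: (32.1878,104.9678) → (30.1901,98.3478) → (24.0965,95.0795) → (17.4765,97.0772) → (14.2082,103.1708) → (16.2059,109.7908) → (22.2995,113.0591) → (28.9195,111.0614) → (32.1878,104.9678) (closed)

[2] `<path>` open polyline, #0000ff→score S540 F1752: (98.6738,63.2427) → (96.8783,27.6375) → (25.6050,14.9150) → (61.7797,87.3684) → (39.4933,29.1463) → (83.4731,11.6162)

[3] `<path>` closed polygon, #0000ff→score S540 F1752: (68.5032,90.7408) → (60.5686,49.7307) → (77.1081,12.8283) → (80.8436,23.6220) → (68.5032,90.7408) (closed)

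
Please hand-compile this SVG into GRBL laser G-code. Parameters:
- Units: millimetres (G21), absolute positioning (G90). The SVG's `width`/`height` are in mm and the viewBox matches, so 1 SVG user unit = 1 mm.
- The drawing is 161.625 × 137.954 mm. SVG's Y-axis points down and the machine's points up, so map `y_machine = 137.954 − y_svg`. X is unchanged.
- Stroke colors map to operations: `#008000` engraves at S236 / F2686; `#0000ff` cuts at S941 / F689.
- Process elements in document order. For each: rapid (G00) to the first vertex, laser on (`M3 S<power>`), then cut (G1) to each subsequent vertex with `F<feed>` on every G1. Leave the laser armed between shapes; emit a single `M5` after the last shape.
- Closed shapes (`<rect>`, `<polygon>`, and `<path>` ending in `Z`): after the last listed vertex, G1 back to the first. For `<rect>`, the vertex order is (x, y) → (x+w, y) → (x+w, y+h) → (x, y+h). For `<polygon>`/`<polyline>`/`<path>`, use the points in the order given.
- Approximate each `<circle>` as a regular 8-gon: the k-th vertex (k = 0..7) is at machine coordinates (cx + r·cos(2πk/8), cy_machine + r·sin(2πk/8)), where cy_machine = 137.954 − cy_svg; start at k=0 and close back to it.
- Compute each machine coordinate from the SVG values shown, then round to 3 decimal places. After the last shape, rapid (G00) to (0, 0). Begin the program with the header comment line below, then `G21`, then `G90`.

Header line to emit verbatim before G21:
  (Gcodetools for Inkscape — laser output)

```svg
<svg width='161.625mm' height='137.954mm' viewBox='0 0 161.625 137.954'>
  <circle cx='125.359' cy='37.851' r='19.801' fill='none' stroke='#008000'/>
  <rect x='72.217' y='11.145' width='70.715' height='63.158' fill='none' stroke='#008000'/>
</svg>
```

1 u = 1 mm; y_m = 137.954 − y.

[1] `<circle>` circle, #008000→engrave S236 F2686: (145.160,100.103) → (139.360,114.104) → (125.359,119.904) → (111.358,114.104) → (105.558,100.103) → (111.358,86.102) → (125.359,80.302) → (139.360,86.102) → (145.160,100.103) (closed)

[2] `<rect>` rectangle, #008000→engrave S236 F2686: (72.217,126.809) → (142.932,126.809) → (142.932,63.651) → (72.217,63.651) → (72.217,126.809) (closed)

(Gcodetools for Inkscape — laser output)
G21
G90
G00 X145.160 Y100.103
M3 S236
G1 X139.360 Y114.104 F2686
G1 X125.359 Y119.904 F2686
G1 X111.358 Y114.104 F2686
G1 X105.558 Y100.103 F2686
G1 X111.358 Y86.102 F2686
G1 X125.359 Y80.302 F2686
G1 X139.360 Y86.102 F2686
G1 X145.160 Y100.103 F2686
G00 X72.217 Y126.809
M3 S236
G1 X142.932 Y126.809 F2686
G1 X142.932 Y63.651 F2686
G1 X72.217 Y63.651 F2686
G1 X72.217 Y126.809 F2686
M5
G00 X0.000 Y0.000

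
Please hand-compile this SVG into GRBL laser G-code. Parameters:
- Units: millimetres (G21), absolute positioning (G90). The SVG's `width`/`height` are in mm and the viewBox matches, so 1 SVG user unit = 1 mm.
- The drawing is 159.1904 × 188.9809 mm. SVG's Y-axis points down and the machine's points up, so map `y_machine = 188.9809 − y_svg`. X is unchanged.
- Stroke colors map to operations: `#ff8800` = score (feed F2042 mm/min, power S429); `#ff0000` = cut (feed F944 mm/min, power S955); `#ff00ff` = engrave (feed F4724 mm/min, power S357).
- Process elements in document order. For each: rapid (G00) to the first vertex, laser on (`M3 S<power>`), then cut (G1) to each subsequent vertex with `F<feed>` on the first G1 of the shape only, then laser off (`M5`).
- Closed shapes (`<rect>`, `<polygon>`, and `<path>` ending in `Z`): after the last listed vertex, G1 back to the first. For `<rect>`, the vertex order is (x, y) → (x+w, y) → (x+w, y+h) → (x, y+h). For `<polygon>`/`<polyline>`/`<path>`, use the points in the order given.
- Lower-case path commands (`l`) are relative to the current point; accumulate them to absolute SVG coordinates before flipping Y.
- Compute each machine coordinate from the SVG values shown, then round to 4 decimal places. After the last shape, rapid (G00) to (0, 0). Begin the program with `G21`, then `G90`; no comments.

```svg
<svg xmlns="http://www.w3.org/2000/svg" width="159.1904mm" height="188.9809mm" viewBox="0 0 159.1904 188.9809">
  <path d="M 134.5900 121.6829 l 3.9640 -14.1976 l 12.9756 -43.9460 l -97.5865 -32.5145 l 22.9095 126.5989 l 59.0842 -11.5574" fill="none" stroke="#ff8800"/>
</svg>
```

G21
G90
G00 X134.5900 Y67.2980
M3 S429
G1 X138.5540 Y81.4956 F2042
G1 X151.5296 Y125.4416
G1 X53.9431 Y157.9561
G1 X76.8526 Y31.3572
G1 X135.9368 Y42.9146
M5
G00 X0.0000 Y0.0000

viewBox `0 0 159.1904 188.9809` with mm width/height → 1 unit = 1 mm. Flip: y_m = 188.9809 − y_svg.

**Shape 1** — `<path>` open polyline, stroke `#ff8800` → score (S429, F2042). Machine vertices: (134.5900,67.2980) → (138.5540,81.4956) → (151.5296,125.4416) → (53.9431,157.9561) → (76.8526,31.3572) → (135.9368,42.9146). Open path.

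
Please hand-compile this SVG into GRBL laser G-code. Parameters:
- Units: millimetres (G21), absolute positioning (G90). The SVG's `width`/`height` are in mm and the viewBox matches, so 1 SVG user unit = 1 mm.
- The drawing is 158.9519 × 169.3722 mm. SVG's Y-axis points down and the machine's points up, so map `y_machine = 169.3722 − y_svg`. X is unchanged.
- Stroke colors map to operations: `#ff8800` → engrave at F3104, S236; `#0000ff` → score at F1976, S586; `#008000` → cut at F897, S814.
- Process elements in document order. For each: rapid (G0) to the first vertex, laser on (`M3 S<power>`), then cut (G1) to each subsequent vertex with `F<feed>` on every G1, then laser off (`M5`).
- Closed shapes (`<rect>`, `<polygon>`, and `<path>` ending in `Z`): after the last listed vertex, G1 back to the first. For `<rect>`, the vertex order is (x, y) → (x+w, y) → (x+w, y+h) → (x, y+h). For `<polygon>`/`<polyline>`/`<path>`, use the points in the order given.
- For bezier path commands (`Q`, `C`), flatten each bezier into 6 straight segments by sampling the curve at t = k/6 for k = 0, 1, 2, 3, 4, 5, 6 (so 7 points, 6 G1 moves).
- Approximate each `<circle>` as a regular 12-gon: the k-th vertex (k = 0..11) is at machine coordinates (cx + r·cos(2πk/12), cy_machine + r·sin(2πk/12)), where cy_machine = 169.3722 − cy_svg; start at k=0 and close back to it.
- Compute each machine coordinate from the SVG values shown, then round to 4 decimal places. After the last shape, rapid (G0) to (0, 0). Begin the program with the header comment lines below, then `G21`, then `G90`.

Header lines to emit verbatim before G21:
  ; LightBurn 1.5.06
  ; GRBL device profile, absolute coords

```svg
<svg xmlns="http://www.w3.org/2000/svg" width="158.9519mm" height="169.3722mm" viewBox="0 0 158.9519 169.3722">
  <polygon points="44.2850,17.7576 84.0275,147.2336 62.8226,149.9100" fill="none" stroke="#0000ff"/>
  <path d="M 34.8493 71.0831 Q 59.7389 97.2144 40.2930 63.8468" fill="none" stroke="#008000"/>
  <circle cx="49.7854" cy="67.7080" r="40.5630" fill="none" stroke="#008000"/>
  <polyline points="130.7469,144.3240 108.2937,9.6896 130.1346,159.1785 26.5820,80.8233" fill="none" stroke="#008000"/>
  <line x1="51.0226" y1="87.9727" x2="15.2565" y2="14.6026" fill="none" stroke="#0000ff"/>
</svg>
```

; LightBurn 1.5.06
; GRBL device profile, absolute coords
G21
G90
G0 X44.2850 Y151.6146
M3 S586
G1 X84.0275 Y22.1386 F1976
G1 X62.8226 Y19.4622 F1976
G1 X44.2850 Y151.6146 F1976
M5
G0 X34.8493 Y98.2891
M3 S814
G1 X41.9143 Y91.2314 F897
G1 X46.5162 Y87.4792 F897
G1 X48.6550 Y87.0325 F897
G1 X48.3308 Y89.8913 F897
G1 X45.5434 Y96.0556 F897
G1 X40.2930 Y105.5254 F897
M5
G0 X90.3484 Y101.6642
M3 S814
G1 X84.9140 Y121.9457 F897
G1 X70.0669 Y136.7928 F897
G1 X49.7854 Y142.2272 F897
G1 X29.5039 Y136.7928 F897
G1 X14.6568 Y121.9457 F897
G1 X9.2224 Y101.6642 F897
G1 X14.6568 Y81.3827 F897
G1 X29.5039 Y66.5356 F897
G1 X49.7854 Y61.1012 F897
G1 X70.0669 Y66.5356 F897
G1 X84.9140 Y81.3827 F897
G1 X90.3484 Y101.6642 F897
M5
G0 X130.7469 Y25.0482
M3 S814
G1 X108.2937 Y159.6826 F897
G1 X130.1346 Y10.1937 F897
G1 X26.5820 Y88.5489 F897
M5
G0 X51.0226 Y81.3995
M3 S586
G1 X15.2565 Y154.7696 F1976
M5
G0 X0.0000 Y0.0000

viewBox `0 0 158.9519 169.3722` with mm width/height → 1 unit = 1 mm. Flip: y_m = 169.3722 − y_svg.

**Shape 1** — `<polygon>` closed polygon, stroke `#0000ff` → score (S586, F1976). Machine vertices: (44.2850,151.6146) → (84.0275,22.1386) → (62.8226,19.4622) → (44.2850,151.6146). Closed: final G1 returns to the first vertex.

**Shape 2** — `<path>` quadratic bezier, stroke `#008000` → cut (S814, F897). Control points (SVG): P0=(34.8493,71.0831), P1=(59.7389,97.2144), P2=(40.2930,63.8468); sampled at t=k/6. Machine vertices: (34.8493,98.2891) → (41.9143,91.2314) → (46.5162,87.4792) → (48.6550,87.0325) → (48.3308,89.8913) → (45.5434,96.0556) → (40.2930,105.5254). Open path.

**Shape 3** — `<circle>` circle, stroke `#008000` → cut (S814, F897). Machine vertices: (90.3484,101.6642) → (84.9140,121.9457) → (70.0669,136.7928) → (49.7854,142.2272) → (29.5039,136.7928) → (14.6568,121.9457) → (9.2224,101.6642) → (14.6568,81.3827) → (29.5039,66.5356) → (49.7854,61.1012) → (70.0669,66.5356) → (84.9140,81.3827) → (90.3484,101.6642). Closed: final G1 returns to the first vertex.

**Shape 4** — `<polyline>` open polyline, stroke `#008000` → cut (S814, F897). Machine vertices: (130.7469,25.0482) → (108.2937,159.6826) → (130.1346,10.1937) → (26.5820,88.5489). Open path.

**Shape 5** — `<line>` line segment, stroke `#0000ff` → score (S586, F1976). Machine vertices: (51.0226,81.3995) → (15.2565,154.7696). Open path.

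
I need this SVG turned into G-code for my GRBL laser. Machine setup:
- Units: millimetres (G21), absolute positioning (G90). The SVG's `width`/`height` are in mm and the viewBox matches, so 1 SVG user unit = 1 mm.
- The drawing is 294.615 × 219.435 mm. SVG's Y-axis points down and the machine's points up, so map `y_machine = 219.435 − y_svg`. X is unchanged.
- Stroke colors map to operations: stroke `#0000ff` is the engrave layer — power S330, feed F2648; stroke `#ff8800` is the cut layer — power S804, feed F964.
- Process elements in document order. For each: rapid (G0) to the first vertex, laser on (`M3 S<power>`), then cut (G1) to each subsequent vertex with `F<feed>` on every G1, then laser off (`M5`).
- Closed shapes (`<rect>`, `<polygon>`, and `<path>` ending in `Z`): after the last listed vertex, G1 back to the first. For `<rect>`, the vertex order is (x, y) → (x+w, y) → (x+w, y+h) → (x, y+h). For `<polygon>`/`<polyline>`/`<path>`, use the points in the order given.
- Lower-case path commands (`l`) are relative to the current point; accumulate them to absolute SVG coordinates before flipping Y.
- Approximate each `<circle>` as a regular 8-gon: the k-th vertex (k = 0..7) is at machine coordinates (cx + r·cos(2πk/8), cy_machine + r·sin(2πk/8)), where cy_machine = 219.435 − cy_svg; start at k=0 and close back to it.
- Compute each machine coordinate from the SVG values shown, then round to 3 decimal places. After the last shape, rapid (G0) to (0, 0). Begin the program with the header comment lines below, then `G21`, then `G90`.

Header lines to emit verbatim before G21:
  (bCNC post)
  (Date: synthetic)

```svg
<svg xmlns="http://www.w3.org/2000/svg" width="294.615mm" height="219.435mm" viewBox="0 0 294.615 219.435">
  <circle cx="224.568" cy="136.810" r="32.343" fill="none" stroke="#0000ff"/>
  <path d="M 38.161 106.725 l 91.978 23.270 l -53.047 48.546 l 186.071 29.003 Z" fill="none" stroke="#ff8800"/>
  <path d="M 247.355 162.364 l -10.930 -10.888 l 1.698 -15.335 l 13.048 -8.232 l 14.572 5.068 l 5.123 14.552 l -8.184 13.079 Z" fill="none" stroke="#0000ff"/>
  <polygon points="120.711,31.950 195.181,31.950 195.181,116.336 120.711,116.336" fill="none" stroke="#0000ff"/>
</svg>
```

1 u = 1 mm; y_m = 219.435 − y.

[1] `<circle>` circle, #0000ff→engrave S330 F2648: (256.911,82.625) → (247.438,105.495) → (224.568,114.968) → (201.698,105.495) → (192.225,82.625) → (201.698,59.755) → (224.568,50.282) → (247.438,59.755) → (256.911,82.625) (closed)

[2] `<path>` closed polygon, #ff8800→cut S804 F964: (38.161,112.710) → (130.139,89.440) → (77.092,40.894) → (263.163,11.891) → (38.161,112.710) (closed)

[3] `<path>` regular polygon, #0000ff→engrave S330 F2648: (247.355,57.071) → (236.425,67.959) → (238.123,83.294) → (251.171,91.526) → (265.743,86.458) → (270.866,71.906) → (262.682,58.827) → (247.355,57.071) (closed)

[4] `<polygon>` rectangle, #0000ff→engrave S330 F2648: (120.711,187.485) → (195.181,187.485) → (195.181,103.099) → (120.711,103.099) → (120.711,187.485) (closed)

(bCNC post)
(Date: synthetic)
G21
G90
G0 X256.911 Y82.625
M3 S330
G1 X247.438 Y105.495 F2648
G1 X224.568 Y114.968 F2648
G1 X201.698 Y105.495 F2648
G1 X192.225 Y82.625 F2648
G1 X201.698 Y59.755 F2648
G1 X224.568 Y50.282 F2648
G1 X247.438 Y59.755 F2648
G1 X256.911 Y82.625 F2648
M5
G0 X38.161 Y112.710
M3 S804
G1 X130.139 Y89.440 F964
G1 X77.092 Y40.894 F964
G1 X263.163 Y11.891 F964
G1 X38.161 Y112.710 F964
M5
G0 X247.355 Y57.071
M3 S330
G1 X236.425 Y67.959 F2648
G1 X238.123 Y83.294 F2648
G1 X251.171 Y91.526 F2648
G1 X265.743 Y86.458 F2648
G1 X270.866 Y71.906 F2648
G1 X262.682 Y58.827 F2648
G1 X247.355 Y57.071 F2648
M5
G0 X120.711 Y187.485
M3 S330
G1 X195.181 Y187.485 F2648
G1 X195.181 Y103.099 F2648
G1 X120.711 Y103.099 F2648
G1 X120.711 Y187.485 F2648
M5
G0 X0.000 Y0.000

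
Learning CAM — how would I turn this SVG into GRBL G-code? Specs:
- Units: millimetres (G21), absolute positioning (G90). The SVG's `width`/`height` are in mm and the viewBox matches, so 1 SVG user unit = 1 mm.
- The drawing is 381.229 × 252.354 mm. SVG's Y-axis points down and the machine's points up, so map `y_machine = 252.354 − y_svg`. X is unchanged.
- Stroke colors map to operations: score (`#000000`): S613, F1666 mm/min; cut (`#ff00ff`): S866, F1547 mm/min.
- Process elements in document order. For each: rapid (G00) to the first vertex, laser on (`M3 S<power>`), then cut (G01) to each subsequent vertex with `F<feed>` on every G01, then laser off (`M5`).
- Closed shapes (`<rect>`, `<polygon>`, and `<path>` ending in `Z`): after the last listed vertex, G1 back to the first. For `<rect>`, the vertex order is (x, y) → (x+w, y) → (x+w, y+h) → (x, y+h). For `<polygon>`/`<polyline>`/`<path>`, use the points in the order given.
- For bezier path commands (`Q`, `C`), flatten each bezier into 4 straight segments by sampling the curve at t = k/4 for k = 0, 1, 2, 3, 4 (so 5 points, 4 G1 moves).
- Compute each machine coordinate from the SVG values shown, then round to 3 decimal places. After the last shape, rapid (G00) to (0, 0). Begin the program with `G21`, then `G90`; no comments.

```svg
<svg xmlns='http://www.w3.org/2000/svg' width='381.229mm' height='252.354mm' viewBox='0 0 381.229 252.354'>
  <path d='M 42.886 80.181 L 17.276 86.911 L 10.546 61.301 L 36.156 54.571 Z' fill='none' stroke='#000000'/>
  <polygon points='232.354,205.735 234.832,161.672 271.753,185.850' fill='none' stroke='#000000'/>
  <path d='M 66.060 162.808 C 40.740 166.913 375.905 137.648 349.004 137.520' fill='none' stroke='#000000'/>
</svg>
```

viewBox `0 0 381.229 252.354` with mm width/height → 1 unit = 1 mm. Flip: y_m = 252.354 − y_svg.

**Shape 1** — `<path>` regular polygon, stroke `#000000` → score (S613, F1666). Machine vertices: (42.886,172.173) → (17.276,165.443) → (10.546,191.053) → (36.156,197.783) → (42.886,172.173). Closed: final G1 returns to the first vertex.

**Shape 2** — `<polygon>` regular polygon, stroke `#000000` → score (S613, F1666). Machine vertices: (232.354,46.619) → (234.832,90.682) → (271.753,66.504) → (232.354,46.619). Closed: final G1 returns to the first vertex.

**Shape 3** — `<path>` cubic bezier, stroke `#000000` → score (S613, F1666). Control points (SVG): P0=(66.060,162.808), P1=(40.740,166.913), P2=(375.905,137.648), P3=(349.004,137.520); sampled at t=k/4. Machine vertices: (66.060,89.546) → (103.371,91.747) → (208.125,100.603) → (312.582,110.251) → (349.004,114.834). Open path.

G21
G90
G00 X42.886 Y172.173
M3 S613
G01 X17.276 Y165.443 F1666
G01 X10.546 Y191.053 F1666
G01 X36.156 Y197.783 F1666
G01 X42.886 Y172.173 F1666
M5
G00 X232.354 Y46.619
M3 S613
G01 X234.832 Y90.682 F1666
G01 X271.753 Y66.504 F1666
G01 X232.354 Y46.619 F1666
M5
G00 X66.060 Y89.546
M3 S613
G01 X103.371 Y91.747 F1666
G01 X208.125 Y100.603 F1666
G01 X312.582 Y110.251 F1666
G01 X349.004 Y114.834 F1666
M5
G00 X0.000 Y0.000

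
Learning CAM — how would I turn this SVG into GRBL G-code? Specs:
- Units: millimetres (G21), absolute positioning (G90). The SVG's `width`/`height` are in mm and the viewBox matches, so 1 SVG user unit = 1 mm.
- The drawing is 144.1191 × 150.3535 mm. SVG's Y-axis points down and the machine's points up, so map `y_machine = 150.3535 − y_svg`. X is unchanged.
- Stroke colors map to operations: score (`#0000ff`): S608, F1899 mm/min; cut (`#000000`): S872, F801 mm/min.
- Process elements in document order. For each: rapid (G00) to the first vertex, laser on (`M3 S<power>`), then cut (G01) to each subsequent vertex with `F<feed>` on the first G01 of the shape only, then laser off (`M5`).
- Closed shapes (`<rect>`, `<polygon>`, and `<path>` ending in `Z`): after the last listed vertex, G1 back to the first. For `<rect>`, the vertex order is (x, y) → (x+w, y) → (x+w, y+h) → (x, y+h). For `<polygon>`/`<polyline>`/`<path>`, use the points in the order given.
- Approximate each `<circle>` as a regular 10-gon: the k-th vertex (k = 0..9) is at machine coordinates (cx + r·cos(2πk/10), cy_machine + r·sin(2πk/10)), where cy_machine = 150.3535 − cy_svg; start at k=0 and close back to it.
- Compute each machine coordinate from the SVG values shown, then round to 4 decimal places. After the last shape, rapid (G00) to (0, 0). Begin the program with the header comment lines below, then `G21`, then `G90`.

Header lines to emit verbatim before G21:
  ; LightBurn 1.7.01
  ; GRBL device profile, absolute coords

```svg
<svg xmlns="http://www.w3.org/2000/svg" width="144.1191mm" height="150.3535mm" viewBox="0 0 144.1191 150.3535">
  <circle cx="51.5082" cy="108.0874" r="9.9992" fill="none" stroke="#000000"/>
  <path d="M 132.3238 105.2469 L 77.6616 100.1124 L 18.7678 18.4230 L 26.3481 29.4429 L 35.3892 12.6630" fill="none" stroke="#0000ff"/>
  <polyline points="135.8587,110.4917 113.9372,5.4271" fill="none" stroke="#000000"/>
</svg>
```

; LightBurn 1.7.01
; GRBL device profile, absolute coords
G21
G90
G00 X61.5074 Y42.2661
M3 S872
G01 X59.5977 Y48.1435 F801
G01 X54.5981 Y51.7759
G01 X48.4183 Y51.7759
G01 X43.4187 Y48.1435
G01 X41.5090 Y42.2661
G01 X43.4187 Y36.3887
G01 X48.4183 Y32.7563
G01 X54.5981 Y32.7563
G01 X59.5977 Y36.3887
G01 X61.5074 Y42.2661
M5
G00 X132.3238 Y45.1066
M3 S608
G01 X77.6616 Y50.2411 F1899
G01 X18.7678 Y131.9305
G01 X26.3481 Y120.9106
G01 X35.3892 Y137.6905
M5
G00 X135.8587 Y39.8618
M3 S872
G01 X113.9372 Y144.9264 F801
M5
G00 X0.0000 Y0.0000

Since the viewBox matches the mm dimensions, user units are millimetres directly. The only transform is the Y-flip y_m = 150.3535 − y_svg.

Shape 1 is a circle drawn with `<circle>`. Its stroke #000000 means cut at S872, F801. After flipping Y the toolpath is (61.5074,42.2661) → (59.5977,48.1435) → (54.5981,51.7759) → (48.4183,51.7759) → (43.4187,48.1435) → (41.5090,42.2661) → (43.4187,36.3887) → (48.4183,32.7563) → (54.5981,32.7563) → (59.5977,36.3887) → (61.5074,42.2661), returning to the start.

Shape 2 is a open polyline drawn with `<path>`. Its stroke #0000ff means score at S608, F1899. After flipping Y the toolpath is (132.3238,45.1066) → (77.6616,50.2411) → (18.7678,131.9305) → (26.3481,120.9106) → (35.3892,137.6905).

Shape 3 is a line segment drawn with `<polyline>`. Its stroke #000000 means cut at S872, F801. After flipping Y the toolpath is (135.8587,39.8618) → (113.9372,144.9264).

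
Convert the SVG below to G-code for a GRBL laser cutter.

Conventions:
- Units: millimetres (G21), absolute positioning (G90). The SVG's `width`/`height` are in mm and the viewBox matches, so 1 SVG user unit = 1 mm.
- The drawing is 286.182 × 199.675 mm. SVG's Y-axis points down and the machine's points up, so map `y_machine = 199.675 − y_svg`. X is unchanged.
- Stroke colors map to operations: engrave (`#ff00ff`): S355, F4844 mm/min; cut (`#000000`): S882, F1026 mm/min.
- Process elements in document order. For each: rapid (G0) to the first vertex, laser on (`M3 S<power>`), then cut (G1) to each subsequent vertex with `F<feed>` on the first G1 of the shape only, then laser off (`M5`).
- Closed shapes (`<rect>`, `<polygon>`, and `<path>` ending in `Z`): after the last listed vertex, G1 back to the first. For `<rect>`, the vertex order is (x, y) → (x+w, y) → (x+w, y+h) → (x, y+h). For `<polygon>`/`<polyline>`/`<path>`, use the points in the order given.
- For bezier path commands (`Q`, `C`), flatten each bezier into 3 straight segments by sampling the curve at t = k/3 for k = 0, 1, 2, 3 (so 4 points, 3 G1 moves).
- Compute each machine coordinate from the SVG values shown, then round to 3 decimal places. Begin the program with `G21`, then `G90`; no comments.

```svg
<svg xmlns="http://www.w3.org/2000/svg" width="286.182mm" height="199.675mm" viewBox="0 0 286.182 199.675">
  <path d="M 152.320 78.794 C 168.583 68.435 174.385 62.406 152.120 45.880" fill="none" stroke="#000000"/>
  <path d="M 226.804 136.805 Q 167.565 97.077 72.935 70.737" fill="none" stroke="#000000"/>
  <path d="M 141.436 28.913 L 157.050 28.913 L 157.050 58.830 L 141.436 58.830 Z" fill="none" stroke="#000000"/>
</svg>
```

viewBox `0 0 286.182 199.675` with mm width/height → 1 unit = 1 mm. Flip: y_m = 199.675 − y_svg.

**Shape 1** — `<path>` cubic bezier, stroke `#000000` → cut (S882, F1026). Control points (SVG): P0=(152.320,78.794), P1=(168.583,68.435), P2=(174.385,62.406), P3=(152.120,45.880); sampled at t=k/3. Machine vertices: (152.320,120.881) → (164.444,130.346) → (165.681,140.219) → (152.120,153.795). Open path.

**Shape 2** — `<path>` quadratic bezier, stroke `#000000` → cut (S882, F1026). Control points (SVG): P0=(226.804,136.805), P1=(167.565,97.077), P2=(72.935,70.737); sampled at t=k/3. Machine vertices: (226.804,62.870) → (183.379,87.868) → (132.089,109.890) → (72.935,128.938). Open path.

**Shape 3** — `<path>` rectangle, stroke `#000000` → cut (S882, F1026). Machine vertices: (141.436,170.762) → (157.050,170.762) → (157.050,140.845) → (141.436,140.845) → (141.436,170.762). Closed: final G1 returns to the first vertex.

G21
G90
G0 X152.320 Y120.881
M3 S882
G1 X164.444 Y130.346 F1026
G1 X165.681 Y140.219
G1 X152.120 Y153.795
M5
G0 X226.804 Y62.870
M3 S882
G1 X183.379 Y87.868 F1026
G1 X132.089 Y109.890
G1 X72.935 Y128.938
M5
G0 X141.436 Y170.762
M3 S882
G1 X157.050 Y170.762 F1026
G1 X157.050 Y140.845
G1 X141.436 Y140.845
G1 X141.436 Y170.762
M5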